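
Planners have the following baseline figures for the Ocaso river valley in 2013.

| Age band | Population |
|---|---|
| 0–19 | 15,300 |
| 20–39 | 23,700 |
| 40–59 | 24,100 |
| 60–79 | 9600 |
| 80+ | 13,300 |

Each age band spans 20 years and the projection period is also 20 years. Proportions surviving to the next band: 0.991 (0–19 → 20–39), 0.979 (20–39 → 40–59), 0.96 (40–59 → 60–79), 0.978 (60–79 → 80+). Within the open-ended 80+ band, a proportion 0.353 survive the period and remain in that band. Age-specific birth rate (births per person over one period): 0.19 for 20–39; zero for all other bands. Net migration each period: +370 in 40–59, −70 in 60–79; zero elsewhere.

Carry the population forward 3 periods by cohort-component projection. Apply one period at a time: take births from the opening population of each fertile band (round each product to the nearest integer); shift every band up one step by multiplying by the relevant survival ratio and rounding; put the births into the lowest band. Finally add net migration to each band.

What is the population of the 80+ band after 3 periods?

31781

[period 1]
Births: 23700 × 0.19 = 4503
20–39: 15300 × 0.991 = 15162
40–59: 23700 × 0.979 = 23202
60–79: 24100 × 0.96 = 23136
80+: 9600 × 0.978 + 13300 × 0.353 = 9389 + 4695 = 14084
Net migration: 40–59 + 370 → 23572; 60–79 − 70 → 23066
Population now: 0–19=4503, 20–39=15162, 40–59=23572, 60–79=23066, 80+=14084
[period 2]
Births: 15162 × 0.19 = 2881
20–39: 4503 × 0.991 = 4462
40–59: 15162 × 0.979 = 14844
60–79: 23572 × 0.96 = 22629
80+: 23066 × 0.978 + 14084 × 0.353 = 22559 + 4972 = 27531
Net migration: 40–59 + 370 → 15214; 60–79 − 70 → 22559
Population now: 0–19=2881, 20–39=4462, 40–59=15214, 60–79=22559, 80+=27531
[period 3]
Births: 4462 × 0.19 = 848
20–39: 2881 × 0.991 = 2855
40–59: 4462 × 0.979 = 4368
60–79: 15214 × 0.96 = 14605
80+: 22559 × 0.978 + 27531 × 0.353 = 22063 + 9718 = 31781
Net migration: 40–59 + 370 → 4738; 60–79 − 70 → 14535
Population now: 0–19=848, 20–39=2855, 40–59=4738, 60–79=14535, 80+=31781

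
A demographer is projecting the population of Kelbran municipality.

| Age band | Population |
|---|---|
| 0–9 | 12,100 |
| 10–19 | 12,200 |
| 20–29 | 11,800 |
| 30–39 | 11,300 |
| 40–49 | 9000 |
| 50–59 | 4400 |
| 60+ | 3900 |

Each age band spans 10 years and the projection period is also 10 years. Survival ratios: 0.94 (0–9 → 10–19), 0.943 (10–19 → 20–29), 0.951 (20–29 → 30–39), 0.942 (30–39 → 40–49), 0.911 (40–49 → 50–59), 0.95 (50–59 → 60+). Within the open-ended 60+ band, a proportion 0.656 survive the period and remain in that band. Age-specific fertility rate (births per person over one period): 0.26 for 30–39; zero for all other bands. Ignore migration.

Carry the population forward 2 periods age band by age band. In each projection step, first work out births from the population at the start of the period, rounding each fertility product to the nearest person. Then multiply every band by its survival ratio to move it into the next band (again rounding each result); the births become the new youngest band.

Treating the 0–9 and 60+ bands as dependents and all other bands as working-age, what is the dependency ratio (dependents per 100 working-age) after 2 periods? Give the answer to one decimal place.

Call the groups 1 to 7, youngest first.
— Period 1 —
Births: 11300 × 0.26 = 2938
Group 2: 12100 × 0.94 = 11374
Group 3: 12200 × 0.943 = 11505
Group 4: 11800 × 0.951 = 11222
Group 5: 11300 × 0.942 = 10645
Group 6: 9000 × 0.911 = 8199
Group 7: 4400 × 0.95 + 3900 × 0.656 = 4180 + 2558 = 6738
Giving 2938 / 11374 / 11505 / 11222 / 10645 / 8199 / 6738.
— Period 2 —
Births: 11222 × 0.26 = 2918
Group 2: 2938 × 0.94 = 2762
Group 3: 11374 × 0.943 = 10726
Group 4: 11505 × 0.951 = 10941
Group 5: 11222 × 0.942 = 10571
Group 6: 10645 × 0.911 = 9698
Group 7: 8199 × 0.95 + 6738 × 0.656 = 7789 + 4420 = 12209
Giving 2918 / 2762 / 10726 / 10941 / 10571 / 9698 / 12209.
Dependents (band 0–9 + band 60+) = 2918 + 12209 = 15127; working-age = 44698; ratio = 15127/44698 × 100 = 33.8

33.8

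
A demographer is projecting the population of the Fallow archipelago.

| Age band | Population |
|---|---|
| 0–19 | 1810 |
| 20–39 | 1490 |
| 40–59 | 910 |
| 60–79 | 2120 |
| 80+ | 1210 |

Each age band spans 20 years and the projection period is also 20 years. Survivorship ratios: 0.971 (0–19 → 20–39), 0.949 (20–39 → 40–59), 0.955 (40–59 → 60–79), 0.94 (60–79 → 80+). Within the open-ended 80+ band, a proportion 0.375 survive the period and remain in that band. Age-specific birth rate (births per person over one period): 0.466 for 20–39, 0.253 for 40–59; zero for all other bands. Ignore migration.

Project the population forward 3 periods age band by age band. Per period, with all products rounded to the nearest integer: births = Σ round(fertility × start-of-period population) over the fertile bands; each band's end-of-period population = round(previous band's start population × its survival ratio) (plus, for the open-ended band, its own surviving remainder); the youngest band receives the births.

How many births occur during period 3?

840

Numbering the groups 1..5 from youngest to oldest:
Period 1:
Births: 1490 × 0.466 = 694 ; 910 × 0.253 = 230 → 924
Group 2: 1810 × 0.971 = 1758
Group 3: 1490 × 0.949 = 1414
Group 4: 910 × 0.955 = 869
Group 5: 2120 × 0.94 + 1210 × 0.375 = 1993 + 454 = 2447
End of period: [924, 1758, 1414, 869, 2447]
Period 2:
Births: 1758 × 0.466 = 819 ; 1414 × 0.253 = 358 → 1177
Group 2: 924 × 0.971 = 897
Group 3: 1758 × 0.949 = 1668
Group 4: 1414 × 0.955 = 1350
Group 5: 869 × 0.94 + 2447 × 0.375 = 817 + 918 = 1735
End of period: [1177, 897, 1668, 1350, 1735]
Period 3:
Births: 897 × 0.466 = 418 ; 1668 × 0.253 = 422 → 840
Group 2: 1177 × 0.971 = 1143
Group 3: 897 × 0.949 = 851
Group 4: 1668 × 0.955 = 1593
Group 5: 1350 × 0.94 + 1735 × 0.375 = 1269 + 651 = 1920
End of period: [840, 1143, 851, 1593, 1920]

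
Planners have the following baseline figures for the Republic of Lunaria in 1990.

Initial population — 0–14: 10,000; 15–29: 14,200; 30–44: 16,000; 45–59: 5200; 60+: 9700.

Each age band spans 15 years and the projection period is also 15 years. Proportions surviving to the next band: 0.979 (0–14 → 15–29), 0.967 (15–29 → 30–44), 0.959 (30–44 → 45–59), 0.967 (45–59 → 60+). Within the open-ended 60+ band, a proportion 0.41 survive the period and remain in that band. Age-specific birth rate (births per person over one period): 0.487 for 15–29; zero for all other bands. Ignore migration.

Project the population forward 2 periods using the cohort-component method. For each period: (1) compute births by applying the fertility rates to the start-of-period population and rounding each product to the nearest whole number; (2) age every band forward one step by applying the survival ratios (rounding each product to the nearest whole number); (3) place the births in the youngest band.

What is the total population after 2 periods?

Let band 1 be 0–14 through band 5 = 60+.
Period 1:
Births: 14200 * 0.487 = 6915
Band 2: 10000 * 0.979 = 9790
Band 3: 14200 * 0.967 = 13731
Band 4: 16000 * 0.959 = 15344
Band 5: 5200 * 0.967 + 9700 * 0.41 = 5028 + 3977 = 9005
Giving 6915 / 9790 / 13731 / 15344 / 9005.
Period 2:
Births: 9790 * 0.487 = 4768
Band 2: 6915 * 0.979 = 6770
Band 3: 9790 * 0.967 = 9467
Band 4: 13731 * 0.959 = 13168
Band 5: 15344 * 0.967 + 9005 * 0.41 = 14838 + 3692 = 18530
Giving 4768 / 6770 / 9467 / 13168 / 18530.
Total after period 2: 4768 + 6770 + 9467 + 13168 + 18530 = 52703

52703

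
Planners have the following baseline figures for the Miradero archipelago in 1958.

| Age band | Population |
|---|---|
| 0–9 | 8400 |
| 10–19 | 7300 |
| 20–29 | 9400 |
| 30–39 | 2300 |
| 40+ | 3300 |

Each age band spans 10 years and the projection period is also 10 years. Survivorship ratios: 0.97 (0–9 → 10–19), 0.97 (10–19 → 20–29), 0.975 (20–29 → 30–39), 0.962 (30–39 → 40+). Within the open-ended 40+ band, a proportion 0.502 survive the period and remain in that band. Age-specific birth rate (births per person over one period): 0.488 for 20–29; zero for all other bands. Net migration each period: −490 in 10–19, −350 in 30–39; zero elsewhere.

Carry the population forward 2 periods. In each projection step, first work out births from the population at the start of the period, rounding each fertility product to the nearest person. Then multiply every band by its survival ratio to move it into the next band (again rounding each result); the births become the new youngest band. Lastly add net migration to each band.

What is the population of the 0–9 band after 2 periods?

Call the groups 1 to 5, youngest first.
After projecting period 1:
Births: 9400 × 0.488 = 4587
Group 2: 8400 × 0.97 = 8148
Group 3: 7300 × 0.97 = 7081
Group 4: 9400 × 0.975 = 9165
Group 5: 2300 × 0.962 + 3300 × 0.502 = 2213 + 1657 = 3870
Net migration: Group 2 − 490 → 7658; Group 4 − 350 → 8815
End of period: [4587, 7658, 7081, 8815, 3870]
After projecting period 2:
Births: 7081 × 0.488 = 3456
Group 2: 4587 × 0.97 = 4449
Group 3: 7658 × 0.97 = 7428
Group 4: 7081 × 0.975 = 6904
Group 5: 8815 × 0.962 + 3870 × 0.502 = 8480 + 1943 = 10423
Net migration: Group 2 − 490 → 3959; Group 4 − 350 → 6554
End of period: [3456, 3959, 7428, 6554, 10423]

3456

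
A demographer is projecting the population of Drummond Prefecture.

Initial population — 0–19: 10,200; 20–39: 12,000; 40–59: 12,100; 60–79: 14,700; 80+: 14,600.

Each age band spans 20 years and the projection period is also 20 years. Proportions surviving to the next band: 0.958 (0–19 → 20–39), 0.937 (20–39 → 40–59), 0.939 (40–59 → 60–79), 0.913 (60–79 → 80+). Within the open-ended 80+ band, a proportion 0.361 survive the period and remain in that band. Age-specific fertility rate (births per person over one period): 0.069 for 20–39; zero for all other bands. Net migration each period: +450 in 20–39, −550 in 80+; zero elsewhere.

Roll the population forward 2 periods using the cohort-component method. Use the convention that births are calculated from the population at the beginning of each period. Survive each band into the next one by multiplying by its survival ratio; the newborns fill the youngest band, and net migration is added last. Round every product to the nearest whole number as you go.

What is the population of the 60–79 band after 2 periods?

10558

Period 1:
Births: 12000 * 0.069 = 828
20–39: 10200 * 0.958 = 9772
40–59: 12000 * 0.937 = 11244
60–79: 12100 * 0.939 = 11362
80+: 14700 * 0.913 + 14600 * 0.361 = 13421 + 5271 = 18692
Net migration: 20–39 + 450 → 10222; 80+ − 550 → 18142
Giving 828 / 10222 / 11244 / 11362 / 18142.
Period 2:
Births: 10222 * 0.069 = 705
20–39: 828 * 0.958 = 793
40–59: 10222 * 0.937 = 9578
60–79: 11244 * 0.939 = 10558
80+: 11362 * 0.913 + 18142 * 0.361 = 10374 + 6549 = 16923
Net migration: 20–39 + 450 → 1243; 80+ − 550 → 16373
Giving 705 / 1243 / 9578 / 10558 / 16373.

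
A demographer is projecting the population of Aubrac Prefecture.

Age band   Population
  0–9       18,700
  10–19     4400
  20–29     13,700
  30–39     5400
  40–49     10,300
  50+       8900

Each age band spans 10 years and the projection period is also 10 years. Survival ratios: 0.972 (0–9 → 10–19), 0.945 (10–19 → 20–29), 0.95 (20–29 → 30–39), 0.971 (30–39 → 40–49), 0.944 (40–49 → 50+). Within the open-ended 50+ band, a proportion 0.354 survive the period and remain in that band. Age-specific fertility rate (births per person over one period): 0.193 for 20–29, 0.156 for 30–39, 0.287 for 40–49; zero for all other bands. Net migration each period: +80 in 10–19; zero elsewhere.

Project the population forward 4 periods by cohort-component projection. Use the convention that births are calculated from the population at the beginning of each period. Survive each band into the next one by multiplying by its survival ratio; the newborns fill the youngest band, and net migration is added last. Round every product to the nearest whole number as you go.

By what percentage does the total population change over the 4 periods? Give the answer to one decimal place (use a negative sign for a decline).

-23.5

Period 1.
Births: 13700 * 0.193 = 2644 ; 5400 * 0.156 = 842 ; 10300 * 0.287 = 2956 ⇒ total 6442
10–19: 18700 * 0.972 = 18176
20–29: 4400 * 0.945 = 4158
30–39: 13700 * 0.95 = 13015
40–49: 5400 * 0.971 = 5243
50+: 10300 * 0.944 + 8900 * 0.354 = 9723 + 3151 = 12874
Net migration: 10–19 + 80 → 18256
Population now: 0–9=6442, 10–19=18256, 20–29=4158, 30–39=13015, 40–49=5243, 50+=12874
Period 2.
Births: 4158 * 0.193 = 802 ; 13015 * 0.156 = 2030 ; 5243 * 0.287 = 1505 ⇒ total 4337
10–19: 6442 * 0.972 = 6262
20–29: 18256 * 0.945 = 17252
30–39: 4158 * 0.95 = 3950
40–49: 13015 * 0.971 = 12638
50+: 5243 * 0.944 + 12874 * 0.354 = 4949 + 4557 = 9506
Net migration: 10–19 + 80 → 6342
Population now: 0–9=4337, 10–19=6342, 20–29=17252, 30–39=3950, 40–49=12638, 50+=9506
Period 3.
Births: 17252 * 0.193 = 3330 ; 3950 * 0.156 = 616 ; 12638 * 0.287 = 3627 ⇒ total 7573
10–19: 4337 * 0.972 = 4216
20–29: 6342 * 0.945 = 5993
30–39: 17252 * 0.95 = 16389
40–49: 3950 * 0.971 = 3835
50+: 12638 * 0.944 + 9506 * 0.354 = 11930 + 3365 = 15295
Net migration: 10–19 + 80 → 4296
Population now: 0–9=7573, 10–19=4296, 20–29=5993, 30–39=16389, 40–49=3835, 50+=15295
Period 4.
Births: 5993 * 0.193 = 1157 ; 16389 * 0.156 = 2557 ; 3835 * 0.287 = 1101 ⇒ total 4815
10–19: 7573 * 0.972 = 7361
20–29: 4296 * 0.945 = 4060
30–39: 5993 * 0.95 = 5693
40–49: 16389 * 0.971 = 15914
50+: 3835 * 0.944 + 15295 * 0.354 = 3620 + 5414 = 9034
Net migration: 10–19 + 80 → 7441
Population now: 0–9=4815, 10–19=7441, 20–29=4060, 30–39=5693, 40–49=15914, 50+=9034
Total: 61400 → 46957; change = -14443; percentage change = -23.5%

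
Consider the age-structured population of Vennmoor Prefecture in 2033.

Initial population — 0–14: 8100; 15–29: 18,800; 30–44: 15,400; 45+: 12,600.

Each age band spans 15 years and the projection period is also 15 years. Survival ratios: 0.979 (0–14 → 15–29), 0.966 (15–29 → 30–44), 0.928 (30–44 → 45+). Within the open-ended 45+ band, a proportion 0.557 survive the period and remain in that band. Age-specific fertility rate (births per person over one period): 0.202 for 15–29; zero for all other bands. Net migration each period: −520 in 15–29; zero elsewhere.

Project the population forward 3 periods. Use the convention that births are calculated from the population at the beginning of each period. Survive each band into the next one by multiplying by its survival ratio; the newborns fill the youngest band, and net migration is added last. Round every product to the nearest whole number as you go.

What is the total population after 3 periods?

(Groups numbered youngest = 1 to oldest = 4.)
Period 1.
Births: 18800 × 0.202 = 3798
Group 2: 8100 × 0.979 = 7930
Group 3: 18800 × 0.966 = 18161
Group 4: 15400 × 0.928 + 12600 × 0.557 = 14291 + 7018 = 21309
Net migration: Group 2 − 520 → 7410
Giving 3798 / 7410 / 18161 / 21309.
Period 2.
Births: 7410 × 0.202 = 1497
Group 2: 3798 × 0.979 = 3718
Group 3: 7410 × 0.966 = 7158
Group 4: 18161 × 0.928 + 21309 × 0.557 = 16853 + 11869 = 28722
Net migration: Group 2 − 520 → 3198
Giving 1497 / 3198 / 7158 / 28722.
Period 3.
Births: 3198 × 0.202 = 646
Group 2: 1497 × 0.979 = 1466
Group 3: 3198 × 0.966 = 3089
Group 4: 7158 × 0.928 + 28722 × 0.557 = 6643 + 15998 = 22641
Net migration: Group 2 − 520 → 946
Giving 646 / 946 / 3089 / 22641.
Total after period 3: 646 + 946 + 3089 + 22641 = 27322

27322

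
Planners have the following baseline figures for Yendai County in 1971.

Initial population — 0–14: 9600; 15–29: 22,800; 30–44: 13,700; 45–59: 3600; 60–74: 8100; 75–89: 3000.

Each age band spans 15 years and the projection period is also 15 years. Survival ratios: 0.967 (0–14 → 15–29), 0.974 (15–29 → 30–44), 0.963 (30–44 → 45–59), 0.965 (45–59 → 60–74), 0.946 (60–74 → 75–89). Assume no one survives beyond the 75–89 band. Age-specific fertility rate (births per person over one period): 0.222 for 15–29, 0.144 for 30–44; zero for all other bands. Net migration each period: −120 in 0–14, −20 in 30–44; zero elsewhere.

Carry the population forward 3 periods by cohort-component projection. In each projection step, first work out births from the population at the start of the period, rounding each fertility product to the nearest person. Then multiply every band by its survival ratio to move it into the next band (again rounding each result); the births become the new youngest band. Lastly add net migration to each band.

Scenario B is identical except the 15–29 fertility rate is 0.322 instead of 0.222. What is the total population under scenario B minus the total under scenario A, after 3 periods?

(Bands numbered youngest = 1 to oldest = 6.)
Period 1:
Births: 22800 × 0.222 = 5062 ; 13700 × 0.144 = 1973 → total 7035
Band 2: 9600 × 0.967 = 9283
Band 3: 22800 × 0.974 = 22207
Band 4: 13700 × 0.963 = 13193
Band 5: 3600 × 0.965 = 3474
Band 6: 8100 × 0.946 = 7663
Net migration: Band 1 − 120 → 6915; Band 3 − 20 → 22187
Giving 6915 / 9283 / 22187 / 13193 / 3474 / 7663.
Period 2:
Births: 9283 × 0.222 = 2061 ; 22187 × 0.144 = 3195 → total 5256
Band 2: 6915 × 0.967 = 6687
Band 3: 9283 × 0.974 = 9042
Band 4: 22187 × 0.963 = 21366
Band 5: 13193 × 0.965 = 12731
Band 6: 3474 × 0.946 = 3286
Net migration: Band 1 − 120 → 5136; Band 3 − 20 → 9022
Giving 5136 / 6687 / 9022 / 21366 / 12731 / 3286.
Period 3:
Births: 6687 × 0.222 = 1485 ; 9022 × 0.144 = 1299 → total 2784
Band 2: 5136 × 0.967 = 4967
Band 3: 6687 × 0.974 = 6513
Band 4: 9022 × 0.963 = 8688
Band 5: 21366 × 0.965 = 20618
Band 6: 12731 × 0.946 = 12044
Net migration: Band 1 − 120 → 2664; Band 3 − 20 → 6493
Giving 2664 / 4967 / 6493 / 8688 / 20618 / 12044.
Scenario A total after 3 periods: 55474
Scenario B projection —
Period 1:
Births: 22800 × 0.322 = 7342 ; 13700 × 0.144 = 1973 → total 9315
Band 2: 9600 × 0.967 = 9283
Band 3: 22800 × 0.974 = 22207
Band 4: 13700 × 0.963 = 13193
Band 5: 3600 × 0.965 = 3474
Band 6: 8100 × 0.946 = 7663
Net migration: Band 1 − 120 → 9195; Band 3 − 20 → 22187
Giving 9195 / 9283 / 22187 / 13193 / 3474 / 7663.
Period 2:
Births: 9283 × 0.322 = 2989 ; 22187 × 0.144 = 3195 → total 6184
Band 2: 9195 × 0.967 = 8892
Band 3: 9283 × 0.974 = 9042
Band 4: 22187 × 0.963 = 21366
Band 5: 13193 × 0.965 = 12731
Band 6: 3474 × 0.946 = 3286
Net migration: Band 1 − 120 → 6064; Band 3 − 20 → 9022
Giving 6064 / 8892 / 9022 / 21366 / 12731 / 3286.
Period 3:
Births: 8892 × 0.322 = 2863 ; 9022 × 0.144 = 1299 → total 4162
Band 2: 6064 × 0.967 = 5864
Band 3: 8892 × 0.974 = 8661
Band 4: 9022 × 0.963 = 8688
Band 5: 21366 × 0.965 = 20618
Band 6: 12731 × 0.946 = 12044
Net migration: Band 1 − 120 → 4042; Band 3 − 20 → 8641
Giving 4042 / 5864 / 8641 / 8688 / 20618 / 12044.
Scenario B total after 3 periods: 59897
Difference B − A = 59897 − 55474 = 4423

4423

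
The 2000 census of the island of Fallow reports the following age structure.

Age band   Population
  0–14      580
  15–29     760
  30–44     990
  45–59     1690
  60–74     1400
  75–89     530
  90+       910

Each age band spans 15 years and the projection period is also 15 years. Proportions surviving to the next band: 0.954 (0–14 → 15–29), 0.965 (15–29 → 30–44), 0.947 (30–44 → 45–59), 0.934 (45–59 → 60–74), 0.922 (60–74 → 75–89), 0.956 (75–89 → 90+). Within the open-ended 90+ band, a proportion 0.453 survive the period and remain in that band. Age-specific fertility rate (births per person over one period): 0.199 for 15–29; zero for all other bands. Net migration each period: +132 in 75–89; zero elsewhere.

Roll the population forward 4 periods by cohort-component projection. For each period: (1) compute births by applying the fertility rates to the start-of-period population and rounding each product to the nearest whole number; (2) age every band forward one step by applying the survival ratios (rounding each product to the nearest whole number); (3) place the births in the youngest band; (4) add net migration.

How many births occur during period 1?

151

Period 1.
Births: 760 * 0.199 = 151
15–29: 580 * 0.954 = 553
30–44: 760 * 0.965 = 733
45–59: 990 * 0.947 = 938
60–74: 1690 * 0.934 = 1578
75–89: 1400 * 0.922 = 1291
90+: 530 * 0.956 + 910 * 0.453 = 507 + 412 = 919
Net migration: 75–89 + 132 → 1423
Population now: 0–14=151, 15–29=553, 30–44=733, 45–59=938, 60–74=1578, 75–89=1423, 90+=919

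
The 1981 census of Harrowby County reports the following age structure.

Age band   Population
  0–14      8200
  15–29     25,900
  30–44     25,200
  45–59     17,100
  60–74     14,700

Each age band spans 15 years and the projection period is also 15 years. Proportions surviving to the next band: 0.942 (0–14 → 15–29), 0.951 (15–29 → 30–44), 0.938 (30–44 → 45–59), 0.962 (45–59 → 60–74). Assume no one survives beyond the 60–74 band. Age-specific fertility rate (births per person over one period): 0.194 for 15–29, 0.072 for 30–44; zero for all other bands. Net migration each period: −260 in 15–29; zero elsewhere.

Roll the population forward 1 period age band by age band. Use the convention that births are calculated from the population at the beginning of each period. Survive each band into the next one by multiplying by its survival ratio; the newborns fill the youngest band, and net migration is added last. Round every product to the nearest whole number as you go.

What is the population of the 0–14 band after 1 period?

6839

Call the groups 1 to 5, youngest first.
Period 1.
Births: 25900 × 0.194 = 5025  |  25200 × 0.072 = 1814 → total 6839
Group 2: 8200 × 0.942 = 7724
Group 3: 25900 × 0.951 = 24631
Group 4: 25200 × 0.938 = 23638
Group 5: 17100 × 0.962 = 16450
Net migration: Group 2 − 260 → 7464
End of period: [6839, 7464, 24631, 23638, 16450]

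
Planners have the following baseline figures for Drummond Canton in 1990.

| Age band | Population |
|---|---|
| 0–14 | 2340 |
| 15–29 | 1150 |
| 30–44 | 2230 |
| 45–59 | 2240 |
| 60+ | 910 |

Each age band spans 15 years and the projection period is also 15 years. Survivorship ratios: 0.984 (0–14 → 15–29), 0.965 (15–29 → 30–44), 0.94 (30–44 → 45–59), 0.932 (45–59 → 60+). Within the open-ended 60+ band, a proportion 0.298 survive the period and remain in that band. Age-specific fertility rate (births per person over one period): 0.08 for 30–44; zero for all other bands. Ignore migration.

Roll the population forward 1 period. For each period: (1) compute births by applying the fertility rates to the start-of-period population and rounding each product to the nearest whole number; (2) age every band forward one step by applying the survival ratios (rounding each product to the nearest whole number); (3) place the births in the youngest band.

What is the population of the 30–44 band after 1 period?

1110

(Bands numbered youngest = 1 to oldest = 5.)
After projecting period 1:
Births: 2230 × 0.08 = 178
Band 2: 2340 × 0.984 = 2303
Band 3: 1150 × 0.965 = 1110
Band 4: 2230 × 0.94 = 2096
Band 5: 2240 × 0.932 + 910 × 0.298 = 2088 + 271 = 2359
→ [178, 2303, 1110, 2096, 2359]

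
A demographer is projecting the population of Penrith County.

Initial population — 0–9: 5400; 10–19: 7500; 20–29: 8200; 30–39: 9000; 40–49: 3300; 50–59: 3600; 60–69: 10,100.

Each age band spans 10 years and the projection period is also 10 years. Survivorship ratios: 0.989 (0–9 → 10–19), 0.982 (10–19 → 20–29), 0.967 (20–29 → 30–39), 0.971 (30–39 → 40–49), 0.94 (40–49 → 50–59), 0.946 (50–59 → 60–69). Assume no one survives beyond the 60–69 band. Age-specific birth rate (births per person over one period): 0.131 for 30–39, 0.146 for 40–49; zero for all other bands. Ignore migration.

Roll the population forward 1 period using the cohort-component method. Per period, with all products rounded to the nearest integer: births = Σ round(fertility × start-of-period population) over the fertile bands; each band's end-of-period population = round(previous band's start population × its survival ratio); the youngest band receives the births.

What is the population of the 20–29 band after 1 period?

7365

Period 1:
Births: 9000 × 0.131 = 1179 ; 3300 × 0.146 = 482 → 1661
10–19: 5400 × 0.989 = 5341
20–29: 7500 × 0.982 = 7365
30–39: 8200 × 0.967 = 7929
40–49: 9000 × 0.971 = 8739
50–59: 3300 × 0.94 = 3102
60–69: 3600 × 0.946 = 3406
Giving 1661 / 5341 / 7365 / 7929 / 8739 / 3102 / 3406.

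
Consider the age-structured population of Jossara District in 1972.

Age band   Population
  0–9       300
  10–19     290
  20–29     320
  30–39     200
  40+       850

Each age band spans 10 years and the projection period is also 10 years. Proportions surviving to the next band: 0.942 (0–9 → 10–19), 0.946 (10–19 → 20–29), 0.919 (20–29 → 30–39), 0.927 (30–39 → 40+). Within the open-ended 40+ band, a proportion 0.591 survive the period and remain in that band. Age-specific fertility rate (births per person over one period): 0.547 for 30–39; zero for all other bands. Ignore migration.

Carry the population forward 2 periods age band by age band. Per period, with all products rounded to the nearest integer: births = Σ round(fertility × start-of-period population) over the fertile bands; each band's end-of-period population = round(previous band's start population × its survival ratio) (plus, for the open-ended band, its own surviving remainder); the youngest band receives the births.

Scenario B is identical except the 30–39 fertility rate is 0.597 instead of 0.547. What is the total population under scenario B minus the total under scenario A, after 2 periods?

Numbering the bands 1..5 from youngest to oldest:
[period 1]
Births: 200 × 0.547 = 109
Band 2: 300 × 0.942 = 283
Band 3: 290 × 0.946 = 274
Band 4: 320 × 0.919 = 294
Band 5: 200 × 0.927 + 850 × 0.591 = 185 + 502 = 687
Population now: 0–9=109, 10–19=283, 20–29=274, 30–39=294, 40+=687
[period 2]
Births: 294 × 0.547 = 161
Band 2: 109 × 0.942 = 103
Band 3: 283 × 0.946 = 268
Band 4: 274 × 0.919 = 252
Band 5: 294 × 0.927 + 687 × 0.591 = 273 + 406 = 679
Population now: 0–9=161, 10–19=103, 20–29=268, 30–39=252, 40+=679
Scenario A total after 2 periods: 1463
Scenario B projection —
[period 1]
Births: 200 × 0.597 = 119
Band 2: 300 × 0.942 = 283
Band 3: 290 × 0.946 = 274
Band 4: 320 × 0.919 = 294
Band 5: 200 × 0.927 + 850 × 0.591 = 185 + 502 = 687
Population now: 0–9=119, 10–19=283, 20–29=274, 30–39=294, 40+=687
[period 2]
Births: 294 × 0.597 = 176
Band 2: 119 × 0.942 = 112
Band 3: 283 × 0.946 = 268
Band 4: 274 × 0.919 = 252
Band 5: 294 × 0.927 + 687 × 0.591 = 273 + 406 = 679
Population now: 0–9=176, 10–19=112, 20–29=268, 30–39=252, 40+=679
Scenario B total after 2 periods: 1487
Difference B − A = 1487 − 1463 = 24

24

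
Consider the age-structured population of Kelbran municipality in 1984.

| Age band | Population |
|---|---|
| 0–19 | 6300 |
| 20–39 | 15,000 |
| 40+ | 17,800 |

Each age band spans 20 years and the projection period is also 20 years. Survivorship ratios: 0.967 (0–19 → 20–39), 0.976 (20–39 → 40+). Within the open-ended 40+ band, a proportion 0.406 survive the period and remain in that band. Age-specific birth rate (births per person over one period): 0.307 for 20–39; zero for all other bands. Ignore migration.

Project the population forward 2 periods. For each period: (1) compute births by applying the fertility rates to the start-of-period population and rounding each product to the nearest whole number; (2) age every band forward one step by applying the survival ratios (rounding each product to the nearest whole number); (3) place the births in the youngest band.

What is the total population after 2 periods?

[period 1]
Births: 15000 * 0.307 = 4605
20–39: 6300 * 0.967 = 6092
40+: 15000 * 0.976 + 17800 * 0.406 = 14640 + 7227 = 21867
→ [4605, 6092, 21867]
[period 2]
Births: 6092 * 0.307 = 1870
20–39: 4605 * 0.967 = 4453
40+: 6092 * 0.976 + 21867 * 0.406 = 5946 + 8878 = 14824
→ [1870, 4453, 14824]
Total after period 2: 1870 + 4453 + 14824 = 21147

21147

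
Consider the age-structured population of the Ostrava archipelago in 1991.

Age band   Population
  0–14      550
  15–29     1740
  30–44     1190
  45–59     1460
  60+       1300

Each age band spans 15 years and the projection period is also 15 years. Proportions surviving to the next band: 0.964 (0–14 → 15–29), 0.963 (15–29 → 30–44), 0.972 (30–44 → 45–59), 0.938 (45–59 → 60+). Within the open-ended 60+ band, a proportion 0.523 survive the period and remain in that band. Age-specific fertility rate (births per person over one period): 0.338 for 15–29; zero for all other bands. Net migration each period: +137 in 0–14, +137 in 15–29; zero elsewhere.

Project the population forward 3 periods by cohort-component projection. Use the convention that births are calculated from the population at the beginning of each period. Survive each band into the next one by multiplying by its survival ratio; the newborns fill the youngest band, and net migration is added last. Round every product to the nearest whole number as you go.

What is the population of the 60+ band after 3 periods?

2656

Numbering the groups 1..5 from youngest to oldest:
Period 1:
Births: 1740 × 0.338 = 588
Group 2: 550 × 0.964 = 530
Group 3: 1740 × 0.963 = 1676
Group 4: 1190 × 0.972 = 1157
Group 5: 1460 × 0.938 + 1300 × 0.523 = 1369 + 680 = 2049
Net migration: Group 1 + 137 → 725; Group 2 + 137 → 667
End of period: [725, 667, 1676, 1157, 2049]
Period 2:
Births: 667 × 0.338 = 225
Group 2: 725 × 0.964 = 699
Group 3: 667 × 0.963 = 642
Group 4: 1676 × 0.972 = 1629
Group 5: 1157 × 0.938 + 2049 × 0.523 = 1085 + 1072 = 2157
Net migration: Group 1 + 137 → 362; Group 2 + 137 → 836
End of period: [362, 836, 642, 1629, 2157]
Period 3:
Births: 836 × 0.338 = 283
Group 2: 362 × 0.964 = 349
Group 3: 836 × 0.963 = 805
Group 4: 642 × 0.972 = 624
Group 5: 1629 × 0.938 + 2157 × 0.523 = 1528 + 1128 = 2656
Net migration: Group 1 + 137 → 420; Group 2 + 137 → 486
End of period: [420, 486, 805, 624, 2656]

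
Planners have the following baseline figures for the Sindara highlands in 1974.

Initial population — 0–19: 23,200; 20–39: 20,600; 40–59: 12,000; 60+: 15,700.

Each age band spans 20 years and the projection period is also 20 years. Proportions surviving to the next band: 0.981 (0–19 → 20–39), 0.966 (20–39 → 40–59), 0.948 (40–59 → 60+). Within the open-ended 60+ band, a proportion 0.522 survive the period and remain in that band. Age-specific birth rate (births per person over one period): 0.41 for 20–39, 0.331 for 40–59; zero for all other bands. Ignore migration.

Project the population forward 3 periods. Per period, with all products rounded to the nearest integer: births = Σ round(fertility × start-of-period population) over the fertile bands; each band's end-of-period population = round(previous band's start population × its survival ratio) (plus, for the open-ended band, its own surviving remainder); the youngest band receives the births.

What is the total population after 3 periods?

75678

— Period 1 —
Births: 20600 * 0.41 = 8446, 12000 * 0.331 = 3972 → total 12418
20–39: 23200 * 0.981 = 22759
40–59: 20600 * 0.966 = 19900
60+: 12000 * 0.948 + 15700 * 0.522 = 11376 + 8195 = 19571
Population now: 0–19=12418, 20–39=22759, 40–59=19900, 60+=19571
— Period 2 —
Births: 22759 * 0.41 = 9331, 19900 * 0.331 = 6587 → total 15918
20–39: 12418 * 0.981 = 12182
40–59: 22759 * 0.966 = 21985
60+: 19900 * 0.948 + 19571 * 0.522 = 18865 + 10216 = 29081
Population now: 0–19=15918, 20–39=12182, 40–59=21985, 60+=29081
— Period 3 —
Births: 12182 * 0.41 = 4995, 21985 * 0.331 = 7277 → total 12272
20–39: 15918 * 0.981 = 15616
40–59: 12182 * 0.966 = 11768
60+: 21985 * 0.948 + 29081 * 0.522 = 20842 + 15180 = 36022
Population now: 0–19=12272, 20–39=15616, 40–59=11768, 60+=36022
Total after period 3: 12272 + 15616 + 11768 + 36022 = 75678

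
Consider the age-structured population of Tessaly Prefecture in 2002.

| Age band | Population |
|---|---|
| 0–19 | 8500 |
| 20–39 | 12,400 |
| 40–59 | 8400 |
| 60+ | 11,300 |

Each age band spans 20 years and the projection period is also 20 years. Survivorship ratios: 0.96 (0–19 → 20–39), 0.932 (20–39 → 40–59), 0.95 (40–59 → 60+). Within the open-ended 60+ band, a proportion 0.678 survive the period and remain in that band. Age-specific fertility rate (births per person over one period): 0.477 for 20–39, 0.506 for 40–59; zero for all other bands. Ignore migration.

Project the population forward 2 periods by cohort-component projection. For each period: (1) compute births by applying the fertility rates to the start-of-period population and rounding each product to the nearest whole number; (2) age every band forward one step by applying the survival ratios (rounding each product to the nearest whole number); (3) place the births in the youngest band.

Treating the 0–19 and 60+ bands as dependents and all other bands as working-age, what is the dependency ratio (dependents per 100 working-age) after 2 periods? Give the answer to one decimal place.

Period 1:
Births: 12400 × 0.477 = 5915 ; 8400 × 0.506 = 4250 ⇒ total 10165
20–39: 8500 × 0.96 = 8160
40–59: 12400 × 0.932 = 11557
60+: 8400 × 0.95 + 11300 × 0.678 = 7980 + 7661 = 15641
→ [10165, 8160, 11557, 15641]
Period 2:
Births: 8160 × 0.477 = 3892 ; 11557 × 0.506 = 5848 ⇒ total 9740
20–39: 10165 × 0.96 = 9758
40–59: 8160 × 0.932 = 7605
60+: 11557 × 0.95 + 15641 × 0.678 = 10979 + 10605 = 21584
→ [9740, 9758, 7605, 21584]
Dependents (band 0–19 + band 60+) = 9740 + 21584 = 31324; working-age = 17363; ratio = 31324/17363 × 100 = 180.4

180.4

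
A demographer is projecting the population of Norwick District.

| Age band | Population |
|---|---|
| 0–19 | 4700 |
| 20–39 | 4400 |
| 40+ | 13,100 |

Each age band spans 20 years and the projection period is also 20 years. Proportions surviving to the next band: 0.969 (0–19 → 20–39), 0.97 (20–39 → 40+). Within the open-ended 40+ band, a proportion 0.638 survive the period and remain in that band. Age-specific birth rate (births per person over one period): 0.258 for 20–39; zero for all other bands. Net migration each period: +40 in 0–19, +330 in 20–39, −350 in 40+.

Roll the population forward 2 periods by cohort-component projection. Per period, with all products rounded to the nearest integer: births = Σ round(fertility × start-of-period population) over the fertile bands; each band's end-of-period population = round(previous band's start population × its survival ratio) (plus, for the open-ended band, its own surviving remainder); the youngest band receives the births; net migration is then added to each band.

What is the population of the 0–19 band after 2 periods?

1300

Call the bands 1 to 3, youngest first.
Period 1.
Births: 4400 * 0.258 = 1135
Band 2: 4700 * 0.969 = 4554
Band 3: 4400 * 0.97 + 13100 * 0.638 = 4268 + 8358 = 12626
Net migration: Band 1 + 40 → 1175; Band 2 + 330 → 4884; Band 3 − 350 → 12276
Population now: 0–19=1175, 20–39=4884, 40+=12276
Period 2.
Births: 4884 * 0.258 = 1260
Band 2: 1175 * 0.969 = 1139
Band 3: 4884 * 0.97 + 12276 * 0.638 = 4737 + 7832 = 12569
Net migration: Band 1 + 40 → 1300; Band 2 + 330 → 1469; Band 3 − 350 → 12219
Population now: 0–19=1300, 20–39=1469, 40+=12219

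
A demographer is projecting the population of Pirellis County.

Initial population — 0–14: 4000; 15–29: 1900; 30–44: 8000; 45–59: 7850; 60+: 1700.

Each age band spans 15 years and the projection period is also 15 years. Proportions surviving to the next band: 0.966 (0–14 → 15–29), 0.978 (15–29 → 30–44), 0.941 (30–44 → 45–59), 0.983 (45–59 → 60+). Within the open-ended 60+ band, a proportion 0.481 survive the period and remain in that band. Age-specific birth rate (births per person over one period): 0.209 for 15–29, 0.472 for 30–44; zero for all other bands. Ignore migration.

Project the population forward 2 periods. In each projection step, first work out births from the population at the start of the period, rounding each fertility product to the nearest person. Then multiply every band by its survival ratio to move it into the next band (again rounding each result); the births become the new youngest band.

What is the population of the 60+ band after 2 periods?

Period 1.
Births: 1900 * 0.209 = 397 ; 8000 * 0.472 = 3776 ⇒ total 4173
15–29: 4000 * 0.966 = 3864
30–44: 1900 * 0.978 = 1858
45–59: 8000 * 0.941 = 7528
60+: 7850 * 0.983 + 1700 * 0.481 = 7717 + 818 = 8535
→ [4173, 3864, 1858, 7528, 8535]
Period 2.
Births: 3864 * 0.209 = 808 ; 1858 * 0.472 = 877 ⇒ total 1685
15–29: 4173 * 0.966 = 4031
30–44: 3864 * 0.978 = 3779
45–59: 1858 * 0.941 = 1748
60+: 7528 * 0.983 + 8535 * 0.481 = 7400 + 4105 = 11505
→ [1685, 4031, 3779, 1748, 11505]

11505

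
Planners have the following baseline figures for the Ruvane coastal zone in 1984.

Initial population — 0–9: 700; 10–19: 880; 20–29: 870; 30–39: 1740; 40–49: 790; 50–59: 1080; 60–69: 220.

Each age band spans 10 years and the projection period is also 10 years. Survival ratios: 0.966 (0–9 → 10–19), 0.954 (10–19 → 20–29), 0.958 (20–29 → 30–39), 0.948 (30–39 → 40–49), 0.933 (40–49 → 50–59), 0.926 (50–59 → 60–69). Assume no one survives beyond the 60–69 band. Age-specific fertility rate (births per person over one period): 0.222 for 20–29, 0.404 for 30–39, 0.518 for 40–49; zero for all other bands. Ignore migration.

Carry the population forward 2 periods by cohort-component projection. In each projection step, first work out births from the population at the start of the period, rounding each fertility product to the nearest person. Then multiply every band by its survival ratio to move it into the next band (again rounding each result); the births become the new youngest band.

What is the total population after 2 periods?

7100

Numbering the groups 1..7 from youngest to oldest:
[period 1]
Births: 870 * 0.222 = 193  |  1740 * 0.404 = 703  |  790 * 0.518 = 409 ⇒ total 1305
Group 2: 700 * 0.966 = 676
Group 3: 880 * 0.954 = 840
Group 4: 870 * 0.958 = 833
Group 5: 1740 * 0.948 = 1650
Group 6: 790 * 0.933 = 737
Group 7: 1080 * 0.926 = 1000
Giving 1305 / 676 / 840 / 833 / 1650 / 737 / 1000.
[period 2]
Births: 840 * 0.222 = 186  |  833 * 0.404 = 337  |  1650 * 0.518 = 855 ⇒ total 1378
Group 2: 1305 * 0.966 = 1261
Group 3: 676 * 0.954 = 645
Group 4: 840 * 0.958 = 805
Group 5: 833 * 0.948 = 790
Group 6: 1650 * 0.933 = 1539
Group 7: 737 * 0.926 = 682
Giving 1378 / 1261 / 645 / 805 / 790 / 1539 / 682.
Total after period 2: 1378 + 1261 + 645 + 805 + 790 + 1539 + 682 = 7100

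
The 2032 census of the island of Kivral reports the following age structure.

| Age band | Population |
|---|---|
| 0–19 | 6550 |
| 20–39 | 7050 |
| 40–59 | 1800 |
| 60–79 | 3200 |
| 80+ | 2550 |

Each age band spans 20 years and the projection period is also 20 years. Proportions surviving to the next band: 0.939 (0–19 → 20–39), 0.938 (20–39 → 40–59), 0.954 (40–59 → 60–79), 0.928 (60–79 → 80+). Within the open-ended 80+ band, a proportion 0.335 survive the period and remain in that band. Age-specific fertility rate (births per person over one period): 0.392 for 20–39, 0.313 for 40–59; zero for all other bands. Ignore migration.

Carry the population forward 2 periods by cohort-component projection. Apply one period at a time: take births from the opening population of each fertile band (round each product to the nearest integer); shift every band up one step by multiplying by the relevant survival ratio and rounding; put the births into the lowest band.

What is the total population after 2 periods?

22557

(Groups numbered youngest = 1 to oldest = 5.)
After projecting period 1:
Births: 7050 × 0.392 = 2764, 1800 × 0.313 = 563 — total 3327
Group 2: 6550 × 0.939 = 6150
Group 3: 7050 × 0.938 = 6613
Group 4: 1800 × 0.954 = 1717
Group 5: 3200 × 0.928 + 2550 × 0.335 = 2970 + 854 = 3824
Population now: 0–19=3327, 20–39=6150, 40–59=6613, 60–79=1717, 80+=3824
After projecting period 2:
Births: 6150 × 0.392 = 2411, 6613 × 0.313 = 2070 — total 4481
Group 2: 3327 × 0.939 = 3124
Group 3: 6150 × 0.938 = 5769
Group 4: 6613 × 0.954 = 6309
Group 5: 1717 × 0.928 + 3824 × 0.335 = 1593 + 1281 = 2874
Population now: 0–19=4481, 20–39=3124, 40–59=5769, 60–79=6309, 80+=2874
Total after period 2: 4481 + 3124 + 5769 + 6309 + 2874 = 22557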